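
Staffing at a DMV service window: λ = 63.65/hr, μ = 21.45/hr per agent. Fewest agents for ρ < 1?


Stability requires cμ > λ ⇔ c > λ/μ.
λ/μ = 63.65/21.45 = 2.9674
Minimum integer c = ⌊2.9674⌋ + 1 = 3
Check: 3·21.45 = 64.35 > 63.65, while 2·21.45 = 42.90 ≤ 63.65

Final: 3 servers


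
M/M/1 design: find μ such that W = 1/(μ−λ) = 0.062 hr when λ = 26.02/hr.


W = 1/(μ−λ) ⇒ μ − λ = 1/W = 1/0.062 = 16.1290
μ = λ + 1/W = 26.02 + 16.1290 = 42.1490 per hr

Final: 42.1490 /hr


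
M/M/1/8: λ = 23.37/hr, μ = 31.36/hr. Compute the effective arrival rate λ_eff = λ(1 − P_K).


ρ = 0.7452; P_K = (1−ρ)ρ^8/(1−ρ^9) = 0.026083
λ_eff = λ(1 − P_K) = 23.37·(1 − 0.026083) = 23.37·0.973917 = 22.7604 /hr

Final: 22.7604 /hr


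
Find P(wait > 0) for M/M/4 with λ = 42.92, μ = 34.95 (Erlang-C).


a = λ/μ = 1.2280; ρ = a/4 = 0.3070
P₀ = 0.291759 (from M/M/c formula)
C(c,a) = [a^c/(c!(1−ρ))]·P₀ = [2.27431/(24·0.6930)]·0.291759
= 0.13675·0.291759 = 0.039897

Final: 0.039897


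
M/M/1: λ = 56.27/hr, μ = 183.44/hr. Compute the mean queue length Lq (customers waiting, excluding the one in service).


ρ = 56.27/183.44 = 0.3067
Lq = ρ²/(1−ρ) = 0.09409/0.6933 = 0.1357

Final: 0.1357


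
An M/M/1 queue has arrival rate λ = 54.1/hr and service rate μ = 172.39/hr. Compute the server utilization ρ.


ρ = λ/μ = 54.1/172.39 = 0.3138

Final: 0.3138


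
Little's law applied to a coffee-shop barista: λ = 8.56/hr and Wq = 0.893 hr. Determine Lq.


Lq = λWq = 8.56·0.893 = 7.6441

Final: 7.6441


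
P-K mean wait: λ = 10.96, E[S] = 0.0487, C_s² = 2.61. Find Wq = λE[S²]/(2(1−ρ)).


ρ = λ·E[S] = 10.96·0.0487 = 0.5338
E[S²] = E[S]²(1+C_s²) = 0.0487²·(1+2.61) = 0.008562
Wq = λ·E[S²]/(2(1−ρ)) = 10.96·0.008562/(2·0.4662) = 0.10063 hr

Final: 0.10063 hr


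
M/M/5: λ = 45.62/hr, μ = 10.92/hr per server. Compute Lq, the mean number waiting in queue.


a = λ/μ = 4.1777; ρ = a/5 = 0.8355
P₀ = 0.009688
Lq = P₀·a^c·ρ / (c!·(1−ρ)²) = 0.009688·1272.51589·0.8355/(120·0.02705)
= 3.17320

Final: 3.17320


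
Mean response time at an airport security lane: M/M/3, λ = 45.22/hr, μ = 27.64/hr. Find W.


a = 1.6360; ρ = 0.5453; P₀ = 0.179224
Lq = P₀·a^c·ρ/(c!(1−ρ)²) = 0.34509
Wq = Lq/λ = 0.34509/45.22 = 0.007631 hr
W = Wq + 1/μ = 0.007631 + 0.03618 = 0.04381 hr

Final: 0.04381 hr


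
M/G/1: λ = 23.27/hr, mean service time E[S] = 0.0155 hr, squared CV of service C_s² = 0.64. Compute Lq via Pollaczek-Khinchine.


ρ = λ·E[S] = 23.27·0.0155 = 0.3607
Lq = ρ²(1+C_s²)/(2(1−ρ)) = 0.1301·(1+0.64)/(2·0.6393)
= 0.1301·1.6400/1.2786 = 0.16686

Final: 0.16686


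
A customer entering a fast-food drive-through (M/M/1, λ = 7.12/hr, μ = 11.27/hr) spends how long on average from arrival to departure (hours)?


W = 1/(μ−λ) = 1/(11.27 − 7.12) = 1/4.15 = 0.2410 hr

Final: 0.2410 hr


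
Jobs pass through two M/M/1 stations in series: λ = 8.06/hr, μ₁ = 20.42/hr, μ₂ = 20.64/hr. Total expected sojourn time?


Each node sees arrival rate λ = 8.06/hr (tandem ⇒ throughput preserved).
W₁ = 1/(μ₁−λ) = 1/(20.42−8.06) = 0.08091 hr
W₂ = 1/(μ₂−λ) = 1/(20.64−8.06) = 0.07949 hr
W_total = W₁ + W₂ = 0.08091 + 0.07949 = 0.16040 hr

Final: 0.16040 hr


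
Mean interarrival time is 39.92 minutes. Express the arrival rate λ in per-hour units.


λ = 1/(interarrival time) in consistent units.
1 hour = 60 min, so λ = 60/39.92 = 1.5030 per hour

Final: 1.5030 /hr


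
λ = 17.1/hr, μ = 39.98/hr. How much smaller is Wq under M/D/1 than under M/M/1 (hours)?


ρ = 17.1/39.98 = 0.4277
Wq(M/M/1) = ρ/(μ−λ) = 0.4277/22.88 = 0.01869 hr
Wq(M/D/1) = ρ/(2(μ−λ)) = 0.009347 hr
Savings = 0.01869 − 0.009347 = 0.009347 hr

Final: 0.009347 hr


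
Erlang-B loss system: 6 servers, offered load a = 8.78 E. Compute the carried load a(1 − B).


B(6,8.78) = 0.429963 (Erlang-B)
Carried load = a(1 − B) = 8.78·(1 − 0.429963) = 8.78·0.570037 = 5.0049 E

Final: 5.0049 Erlangs


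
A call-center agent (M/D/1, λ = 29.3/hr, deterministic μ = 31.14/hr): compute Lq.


ρ = 29.3/31.14 = 0.9409
M/D/1: Lq = ρ²/(2(1−ρ)) = 0.8853/(2·0.05909) = 7.49150

Final: 7.49150


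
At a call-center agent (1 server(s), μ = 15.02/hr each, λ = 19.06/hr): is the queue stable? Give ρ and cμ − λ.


Total capacity cμ = 1·15.02 = 15.02/hr
ρ = λ/(cμ) = 19.06/15.02 = 1.2690
Stable ⇔ ρ < 1: NO
Spare capacity = cμ − λ = 15.02 − 19.06 = -4.04/hr

Final: ρ = 1.2690; unstable; margin = -4.04/hr


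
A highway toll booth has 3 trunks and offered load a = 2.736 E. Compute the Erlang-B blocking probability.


B(c,a) = (a^c/c!) / Σ_{k=0}^{c} a^k/k!
a^3/3! = 3.413477
Σ terms (k=0..3): 1.00000 + 2.73600 + 3.74285 + 3.41348 = 10.892325
B = 3.413477/10.892325 = 0.313384

Final: 0.313384


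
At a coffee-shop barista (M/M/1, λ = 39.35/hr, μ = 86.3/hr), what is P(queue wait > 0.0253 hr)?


ρ = 39.35/86.3 = 0.4560
P(Wq > t) = ρ·e^{−(μ−λ)t} = 0.4560·e^{−1.1878}
= 0.4560·0.304881 = 0.139016

Final: 0.139016


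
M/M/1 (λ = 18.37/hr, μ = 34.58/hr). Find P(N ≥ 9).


ρ = 18.37/34.58 = 0.5312
P(N ≥ n) = ρ^n = 0.5312^9 = 0.003369

Final: 0.003369


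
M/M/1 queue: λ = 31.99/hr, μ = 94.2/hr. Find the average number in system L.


ρ = λ/μ = 31.99/94.2 = 0.3396
L = ρ/(1−ρ) = 0.3396/(1 − 0.3396) = 0.3396/0.6604 = 0.5142

Final: 0.5142


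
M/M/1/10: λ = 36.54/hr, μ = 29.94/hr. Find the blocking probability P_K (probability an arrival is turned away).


ρ = λ/μ = 36.54/29.94 = 1.2204
P_K = (1−ρ)ρ^K/(1−ρ^(K+1)) = (-0.2204·7.331072)/(1 − 8.947140)
= -1.616068/-7.947140 = 0.203352

Final: 0.203352


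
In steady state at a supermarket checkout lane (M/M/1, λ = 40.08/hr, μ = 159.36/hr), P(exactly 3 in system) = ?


ρ = 40.08/159.36 = 0.2515
P_n = (1−ρ)·ρ^n = (1 − 0.2515)·0.2515^3 = 0.7485·0.015909 = 0.011908

Final: 0.011908


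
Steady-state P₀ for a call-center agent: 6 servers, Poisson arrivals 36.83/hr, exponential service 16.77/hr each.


a = λ/μ = 36.83/16.77 = 2.1962; ρ = a/c = 0.3660
Σ_{k=0}^{5} a^k/k! (terms k=0..5) = 1.00000 + 2.19618 + 2.41161 + 1.76545 + 0.96931 + 0.42576 = 8.76831
Tail: a^6/(6!(1−ρ)) = 112.20493/(720·0.6340) = 0.24582
P₀ = 1/(8.76831 + 0.24582) = 1/9.01413 = 0.110937

Final: 0.110937


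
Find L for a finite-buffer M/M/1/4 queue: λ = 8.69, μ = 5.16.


ρ = 8.69/5.16 = 1.6841
L = ρ[1 − (K+1)ρ^K + Kρ^(K+1)] / [(1−ρ)(1−ρ^(K+1))]
Numerator: 1.6841·(1 − 5·8.044153 + 4·13.547226) = 25.207974
Denominator: (-0.6841)·(-12.547226) = 8.583664
L = 25.207974/8.583664 = 2.9367

Final: 2.9367


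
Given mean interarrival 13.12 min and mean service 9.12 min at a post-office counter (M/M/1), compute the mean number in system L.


λ = 60/13.12 = 4.5732 /hr
μ = 60/9.12 = 6.5789 /hr
ρ = λ/μ = 4.5732/6.5789 = 0.6951
L = ρ/(1−ρ) = 0.6951/0.3049 = 2.2800

Final: 2.2800


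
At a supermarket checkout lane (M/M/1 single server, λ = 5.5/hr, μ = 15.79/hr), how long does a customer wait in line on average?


ρ = 5.5/15.79 = 0.3483
Wq = ρ/(μ−λ) = 0.3483/(15.79 − 5.5) = 0.3483/10.29 = 0.03385 hr

Final: 0.03385 hr


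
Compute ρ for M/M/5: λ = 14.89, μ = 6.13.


ρ = λ/(cμ) = 14.89/(5·6.13) = 14.89/30.65 = 0.4858

Final: 0.4858


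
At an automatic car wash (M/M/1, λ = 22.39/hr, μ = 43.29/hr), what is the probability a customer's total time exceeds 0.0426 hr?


W ~ Exponential(μ−λ) for M/M/1.
μ − λ = 43.29 − 22.39 = 20.9000
P(W > t) = e^{−(μ−λ)t} = e^{−0.8903} = 0.410516

Final: 0.410516


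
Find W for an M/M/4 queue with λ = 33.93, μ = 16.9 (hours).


a = 2.0077; ρ = 0.5019; P₀ = 0.129348
Lq = P₀·a^c·ρ/(c!(1−ρ)²) = 0.17717
Wq = Lq/λ = 0.17717/33.93 = 0.005222 hr
W = Wq + 1/μ = 0.005222 + 0.05917 = 0.06439 hr

Final: 0.06439 hr


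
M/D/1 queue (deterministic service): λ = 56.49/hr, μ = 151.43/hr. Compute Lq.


ρ = 56.49/151.43 = 0.3730
M/D/1: Lq = ρ²/(2(1−ρ)) = 0.1392/(2·0.6270) = 0.11098

Final: 0.11098


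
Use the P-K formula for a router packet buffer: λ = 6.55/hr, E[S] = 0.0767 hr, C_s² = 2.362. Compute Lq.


ρ = λ·E[S] = 6.55·0.0767 = 0.5024
Lq = ρ²(1+C_s²)/(2(1−ρ)) = 0.2524·(1+2.362)/(2·0.4976)
= 0.2524·3.3620/0.9952 = 0.85260

Final: 0.85260


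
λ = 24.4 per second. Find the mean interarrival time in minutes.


Mean interarrival time = 1/λ = 1/24.4 second = 0.04098 second
In minutes: 0.04098 × 0.0166667 = 0.0006831 min

Final: 0.0006831 min


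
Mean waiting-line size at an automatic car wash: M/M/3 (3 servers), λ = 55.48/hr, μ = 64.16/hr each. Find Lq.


a = λ/μ = 0.8647; ρ = a/3 = 0.2882
P₀ = 0.418414
Lq = P₀·a^c·ρ / (c!·(1−ρ)²) = 0.418414·0.64657·0.2882/(6·0.50661)
= 0.02565

Final: 0.02565


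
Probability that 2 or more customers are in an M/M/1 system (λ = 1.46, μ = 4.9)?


ρ = 1.46/4.9 = 0.2980
P(N ≥ n) = ρ^n = 0.2980^2 = 0.088780

Final: 0.088780


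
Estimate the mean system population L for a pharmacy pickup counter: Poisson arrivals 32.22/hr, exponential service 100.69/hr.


ρ = λ/μ = 32.22/100.69 = 0.3200
L = ρ/(1−ρ) = 0.3200/(1 − 0.3200) = 0.3200/0.6800 = 0.4706

Final: 0.4706


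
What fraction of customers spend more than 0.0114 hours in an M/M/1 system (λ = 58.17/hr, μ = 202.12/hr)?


W ~ Exponential(μ−λ) for M/M/1.
μ − λ = 202.12 − 58.17 = 143.9500
P(W > t) = e^{−(μ−λ)t} = e^{−1.6410} = 0.193780

Final: 0.193780


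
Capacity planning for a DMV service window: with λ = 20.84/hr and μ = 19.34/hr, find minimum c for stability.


Stability requires cμ > λ ⇔ c > λ/μ.
λ/μ = 20.84/19.34 = 1.0776
Minimum integer c = ⌊1.0776⌋ + 1 = 2
Check: 2·19.34 = 38.68 > 20.84, while 1·19.34 = 19.34 ≤ 20.84

Final: 2 servers


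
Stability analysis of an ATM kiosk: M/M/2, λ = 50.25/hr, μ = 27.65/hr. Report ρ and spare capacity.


Total capacity cμ = 2·27.65 = 55.30/hr
ρ = λ/(cμ) = 50.25/55.30 = 0.9087
Stable ⇔ ρ < 1: YES
Spare capacity = cμ − λ = 55.30 − 50.25 = 5.05/hr

Final: ρ = 0.9087; stable; margin = 5.05/hr


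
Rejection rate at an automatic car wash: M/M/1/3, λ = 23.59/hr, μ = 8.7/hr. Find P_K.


ρ = λ/μ = 23.59/8.7 = 2.7115
P_K = (1−ρ)ρ^K/(1−ρ^(K+1)) = (-1.7115·19.935451)/(1 − 54.054861)
= -34.119410/-53.054861 = 0.643097

Final: 0.643097


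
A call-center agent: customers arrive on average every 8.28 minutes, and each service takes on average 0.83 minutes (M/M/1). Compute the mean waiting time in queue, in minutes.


λ = 60/8.28 = 7.2464 /hr
μ = 60/0.83 = 72.2892 /hr
ρ = λ/μ = 7.2464/72.2892 = 0.1002
Wq = ρ/(μ−λ) = 0.1002/(72.2892−7.2464) = 0.001541 hr
In minutes: 0.001541·60 = 0.09247 min

Final: 0.09247 min


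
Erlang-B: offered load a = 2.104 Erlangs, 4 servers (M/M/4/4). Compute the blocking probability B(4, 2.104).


B(c,a) = (a^c/c!) / Σ_{k=0}^{c} a^k/k!
a^4/4! = 0.816529
Σ terms (k=0..4): 1.00000 + 2.10400 + 2.21341 + 1.55234 + 0.81653 = 7.686274
B = 0.816529/7.686274 = 0.106232

Final: 0.106232


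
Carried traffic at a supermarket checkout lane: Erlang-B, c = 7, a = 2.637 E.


B(7,2.637) = 0.012666 (Erlang-B)
Carried load = a(1 − B) = 2.637·(1 − 0.012666) = 2.637·0.987334 = 2.6036 E

Final: 2.6036 Erlangs


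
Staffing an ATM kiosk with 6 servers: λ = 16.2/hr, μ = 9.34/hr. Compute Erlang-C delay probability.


a = λ/μ = 1.7345; ρ = a/6 = 0.2891
P₀ = 0.176384 (from M/M/c formula)
C(c,a) = [a^c/(c!(1−ρ))]·P₀ = [27.22757/(720·0.7109)]·0.176384
= 0.05319·0.176384 = 0.009382

Final: 0.009382


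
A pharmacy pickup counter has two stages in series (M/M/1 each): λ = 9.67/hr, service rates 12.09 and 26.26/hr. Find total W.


Each node sees arrival rate λ = 9.67/hr (tandem ⇒ throughput preserved).
W₁ = 1/(μ₁−λ) = 1/(12.09−9.67) = 0.41322 hr
W₂ = 1/(μ₂−λ) = 1/(26.26−9.67) = 0.06028 hr
W_total = W₁ + W₂ = 0.41322 + 0.06028 = 0.47350 hr

Final: 0.47350 hr


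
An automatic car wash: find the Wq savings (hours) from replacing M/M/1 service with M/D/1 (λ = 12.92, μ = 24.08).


ρ = 12.92/24.08 = 0.5365
Wq(M/M/1) = ρ/(μ−λ) = 0.5365/11.16 = 0.04808 hr
Wq(M/D/1) = ρ/(2(μ−λ)) = 0.02404 hr
Savings = 0.04808 − 0.02404 = 0.02404 hr

Final: 0.02404 hr


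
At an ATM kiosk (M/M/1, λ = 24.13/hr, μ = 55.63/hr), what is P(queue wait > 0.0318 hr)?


ρ = 24.13/55.63 = 0.4338
P(Wq > t) = ρ·e^{−(μ−λ)t} = 0.4338·e^{−1.0017}
= 0.4338·0.367255 = 0.159300

Final: 0.159300


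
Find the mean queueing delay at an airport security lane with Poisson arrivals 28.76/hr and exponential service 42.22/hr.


ρ = 28.76/42.22 = 0.6812
Wq = ρ/(μ−λ) = 0.6812/(42.22 − 28.76) = 0.6812/13.46 = 0.05061 hr

Final: 0.05061 hr


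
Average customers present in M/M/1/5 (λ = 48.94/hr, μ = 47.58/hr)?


ρ = 48.94/47.58 = 1.0286
L = ρ[1 − (K+1)ρ^K + Kρ^(K+1)] / [(1−ρ)(1−ρ^(K+1))]
Numerator: 1.0286·(1 − 6·1.151324 + 5·1.184233) = 0.013598
Denominator: (-0.02858)·(-0.184233) = 0.005266
L = 0.013598/0.005266 = 2.5822

Final: 2.5822


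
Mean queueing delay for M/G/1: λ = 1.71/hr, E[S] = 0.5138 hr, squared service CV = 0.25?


ρ = λ·E[S] = 1.71·0.5138 = 0.8786
E[S²] = E[S]²(1+C_s²) = 0.5138²·(1+0.25) = 0.329988
Wq = λ·E[S²]/(2(1−ρ)) = 1.71·0.329988/(2·0.1214) = 2.32401 hr

Final: 2.32401 hr


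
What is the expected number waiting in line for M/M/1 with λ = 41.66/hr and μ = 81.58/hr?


ρ = 41.66/81.58 = 0.5107
Lq = ρ²/(1−ρ) = 0.2608/0.4893 = 0.5329

Final: 0.5329


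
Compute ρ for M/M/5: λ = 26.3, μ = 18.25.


ρ = λ/(cμ) = 26.3/(5·18.25) = 26.3/91.25 = 0.2882

Final: 0.2882


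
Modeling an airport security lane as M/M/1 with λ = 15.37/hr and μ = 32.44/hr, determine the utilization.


ρ = λ/μ = 15.37/32.44 = 0.4738

Final: 0.4738


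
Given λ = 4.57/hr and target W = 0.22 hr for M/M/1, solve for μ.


W = 1/(μ−λ) ⇒ μ − λ = 1/W = 1/0.22 = 4.5455
μ = λ + 1/W = 4.57 + 4.5455 = 9.1155 per hr

Final: 9.1155 /hr


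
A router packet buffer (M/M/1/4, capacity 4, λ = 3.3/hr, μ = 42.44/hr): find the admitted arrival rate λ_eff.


ρ = 0.07776; P_K = (1−ρ)ρ^4/(1−ρ^5) = 0.00003371
λ_eff = λ(1 − P_K) = 3.3·(1 − 0.00003371) = 3.3·0.999966 = 3.2999 /hr

Final: 3.2999 /hr


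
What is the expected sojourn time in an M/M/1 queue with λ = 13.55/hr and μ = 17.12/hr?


W = 1/(μ−λ) = 1/(17.12 − 13.55) = 1/3.57 = 0.2801 hr

Final: 0.2801 hr


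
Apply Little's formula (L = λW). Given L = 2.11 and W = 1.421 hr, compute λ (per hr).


λ = L/W = 2.11/1.421 = 1.4849 /hr

Final: 1.4849 /hr


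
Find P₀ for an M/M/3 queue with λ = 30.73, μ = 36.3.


a = λ/μ = 30.73/36.3 = 0.8466; ρ = a/c = 0.2822
Σ_{k=0}^{2} a^k/k! (terms k=0..2) = 1.00000 + 0.84656 + 0.35833 = 2.20489
Tail: a^3/(3!(1−ρ)) = 0.60669/(6·0.7178) = 0.14087
P₀ = 1/(2.20489 + 0.14087) = 1/2.34575 = 0.426303

Final: 0.426303


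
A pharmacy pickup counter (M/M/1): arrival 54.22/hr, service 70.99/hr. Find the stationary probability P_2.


ρ = 54.22/70.99 = 0.7638
P_n = (1−ρ)·ρ^n = (1 − 0.7638)·0.7638^2 = 0.2362·0.583344 = 0.137804

Final: 0.137804


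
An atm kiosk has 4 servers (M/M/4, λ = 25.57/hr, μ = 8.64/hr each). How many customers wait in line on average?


a = λ/μ = 2.9595; ρ = a/4 = 0.7399
P₀ = 0.040086
Lq = P₀·a^c·ρ / (c!·(1−ρ)²) = 0.040086·76.71282·0.7399/(24·0.06767)
= 1.40097

Final: 1.40097


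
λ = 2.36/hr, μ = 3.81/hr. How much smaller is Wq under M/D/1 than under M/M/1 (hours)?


ρ = 2.36/3.81 = 0.6194
Wq(M/M/1) = ρ/(μ−λ) = 0.6194/1.45 = 0.42719 hr
Wq(M/D/1) = ρ/(2(μ−λ)) = 0.21359 hr
Savings = 0.42719 − 0.21359 = 0.21359 hr

Final: 0.21359 hr


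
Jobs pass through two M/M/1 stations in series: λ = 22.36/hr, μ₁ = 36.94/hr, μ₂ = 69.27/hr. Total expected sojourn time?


Each node sees arrival rate λ = 22.36/hr (tandem ⇒ throughput preserved).
W₁ = 1/(μ₁−λ) = 1/(36.94−22.36) = 0.06859 hr
W₂ = 1/(μ₂−λ) = 1/(69.27−22.36) = 0.02132 hr
W_total = W₁ + W₂ = 0.06859 + 0.02132 = 0.08990 hr

Final: 0.08990 hr


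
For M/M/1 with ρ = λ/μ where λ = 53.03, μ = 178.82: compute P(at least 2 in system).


ρ = 53.03/178.82 = 0.2966
P(N ≥ n) = ρ^n = 0.2966^2 = 0.087945

Final: 0.087945


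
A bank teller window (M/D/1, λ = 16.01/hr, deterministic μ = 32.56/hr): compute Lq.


ρ = 16.01/32.56 = 0.4917
M/D/1: Lq = ρ²/(2(1−ρ)) = 0.2418/(2·0.5083) = 0.23783

Final: 0.23783


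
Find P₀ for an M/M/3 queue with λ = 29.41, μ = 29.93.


a = λ/μ = 29.41/29.93 = 0.9826; ρ = a/c = 0.3275
Σ_{k=0}^{2} a^k/k! (terms k=0..2) = 1.00000 + 0.98263 + 0.48278 = 2.46540
Tail: a^3/(3!(1−ρ)) = 0.94878/(6·0.6725) = 0.23515
P₀ = 1/(2.46540 + 0.23515) = 1/2.70056 = 0.370294

Final: 0.370294


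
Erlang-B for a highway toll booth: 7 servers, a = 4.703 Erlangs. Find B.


B(c,a) = (a^c/c!) / Σ_{k=0}^{c} a^k/k!
a^7/7! = 10.097046
Σ terms (k=0..7): 1.00000 + 4.70300 + 11.05910 + 17.33699 + 20.38397 + 19.17316 + 15.02856 + 10.09705 = 98.781823
B = 10.097046/98.781823 = 0.102216

Final: 0.102216


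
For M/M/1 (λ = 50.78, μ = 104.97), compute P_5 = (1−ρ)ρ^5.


ρ = 50.78/104.97 = 0.4838
P_n = (1−ρ)·ρ^n = (1 − 0.4838)·0.4838^5 = 0.5162·0.026493 = 0.013677

Final: 0.013677


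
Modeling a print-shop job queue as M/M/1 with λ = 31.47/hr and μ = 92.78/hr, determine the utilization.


ρ = λ/μ = 31.47/92.78 = 0.3392

Final: 0.3392


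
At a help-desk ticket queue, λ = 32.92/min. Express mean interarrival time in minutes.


Mean interarrival time = 1/λ = 1/32.92 minute = 0.03038 minute
In minutes: 0.03038 × 1 = 0.03038 min

Final: 0.03038 min


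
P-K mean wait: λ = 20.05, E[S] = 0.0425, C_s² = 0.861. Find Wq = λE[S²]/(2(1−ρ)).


ρ = λ·E[S] = 20.05·0.0425 = 0.8521
E[S²] = E[S]²(1+C_s²) = 0.0425²·(1+0.861) = 0.003361
Wq = λ·E[S²]/(2(1−ρ)) = 20.05·0.003361/(2·0.1479) = 0.22788 hr

Final: 0.22788 hr


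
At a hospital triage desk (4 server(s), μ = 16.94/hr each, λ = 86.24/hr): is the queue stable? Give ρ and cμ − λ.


Total capacity cμ = 4·16.94 = 67.76/hr
ρ = λ/(cμ) = 86.24/67.76 = 1.2727
Stable ⇔ ρ < 1: NO
Spare capacity = cμ − λ = 67.76 − 86.24 = -18.48/hr

Final: ρ = 1.2727; unstable; margin = -18.48/hr


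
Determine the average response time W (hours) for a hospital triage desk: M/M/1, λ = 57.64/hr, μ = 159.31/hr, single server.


W = 1/(μ−λ) = 1/(159.31 − 57.64) = 1/101.67 = 0.009836 hr

Final: 0.009836 hr


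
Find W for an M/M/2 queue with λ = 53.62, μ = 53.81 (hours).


a = 0.9965; ρ = 0.4982; P₀ = 0.334904
Lq = P₀·a^c·ρ/(c!(1−ρ)²) = 0.32904
Wq = Lq/λ = 0.32904/53.62 = 0.006137 hr
W = Wq + 1/μ = 0.006137 + 0.01858 = 0.02472 hr

Final: 0.02472 hr


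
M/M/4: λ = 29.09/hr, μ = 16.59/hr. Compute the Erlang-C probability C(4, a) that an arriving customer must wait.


a = λ/μ = 1.7535; ρ = a/4 = 0.4384
P₀ = 0.169760 (from M/M/c formula)
C(c,a) = [a^c/(c!(1−ρ))]·P₀ = [9.45343/(24·0.5616)]·0.169760
= 0.70133·0.169760 = 0.119059

Final: 0.119059


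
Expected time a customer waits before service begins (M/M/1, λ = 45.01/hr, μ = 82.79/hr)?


ρ = 45.01/82.79 = 0.5437
Wq = ρ/(μ−λ) = 0.5437/(82.79 − 45.01) = 0.5437/37.78 = 0.01439 hr

Final: 0.01439 hr


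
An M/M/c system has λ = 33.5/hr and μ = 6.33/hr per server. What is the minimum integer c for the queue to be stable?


Stability requires cμ > λ ⇔ c > λ/μ.
λ/μ = 33.5/6.33 = 5.2923
Minimum integer c = ⌊5.2923⌋ + 1 = 6
Check: 6·6.33 = 37.98 > 33.5, while 5·6.33 = 31.65 ≤ 33.5

Final: 6 servers


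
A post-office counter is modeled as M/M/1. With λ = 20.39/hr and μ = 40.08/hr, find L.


ρ = λ/μ = 20.39/40.08 = 0.5087
L = ρ/(1−ρ) = 0.5087/(1 − 0.5087) = 0.5087/0.4913 = 1.0356

Final: 1.0356


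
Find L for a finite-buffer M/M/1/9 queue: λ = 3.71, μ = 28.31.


ρ = 3.71/28.31 = 0.1310
L = ρ[1 − (K+1)ρ^K + Kρ^(K+1)] / [(1−ρ)(1−ρ^(K+1))]
Numerator: 0.1310·(1 − 10·0.00000001140 + 9·0.000000001494) = 0.131049
Denominator: (0.8690)·(1.000000) = 0.868951
L = 0.131049/0.868951 = 0.1508

Final: 0.1508


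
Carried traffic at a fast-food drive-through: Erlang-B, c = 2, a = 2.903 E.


B(2,2.903) = 0.519140 (Erlang-B)
Carried load = a(1 − B) = 2.903·(1 − 0.519140) = 2.903·0.480860 = 1.3959 E

Final: 1.3959 Erlangs


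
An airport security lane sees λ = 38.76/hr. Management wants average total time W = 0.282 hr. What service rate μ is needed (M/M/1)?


W = 1/(μ−λ) ⇒ μ − λ = 1/W = 1/0.282 = 3.5461
μ = λ + 1/W = 38.76 + 3.5461 = 42.3061 per hr

Final: 42.3061 /hr


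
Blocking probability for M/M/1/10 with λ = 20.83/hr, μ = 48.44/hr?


ρ = λ/μ = 20.83/48.44 = 0.4300
P_K = (1−ρ)ρ^K/(1−ρ^(K+1)) = (0.5700·0.0002162)/(1 − 0.00009297)
= 0.0001232/0.999907 = 0.0001232

Final: 0.0001232


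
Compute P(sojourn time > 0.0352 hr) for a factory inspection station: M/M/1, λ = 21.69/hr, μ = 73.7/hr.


W ~ Exponential(μ−λ) for M/M/1.
μ − λ = 73.7 − 21.69 = 52.0100
P(W > t) = e^{−(μ−λ)t} = e^{−1.8308} = 0.160293

Final: 0.160293


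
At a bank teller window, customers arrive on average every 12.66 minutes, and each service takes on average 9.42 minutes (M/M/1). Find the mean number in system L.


λ = 60/12.66 = 4.7393 /hr
μ = 60/9.42 = 6.3694 /hr
ρ = λ/μ = 4.7393/6.3694 = 0.7441
L = ρ/(1−ρ) = 0.7441/0.2559 = 2.9074

Final: 2.9074


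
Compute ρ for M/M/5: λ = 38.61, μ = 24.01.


ρ = λ/(cμ) = 38.61/(5·24.01) = 38.61/120.05 = 0.3216

Final: 0.3216


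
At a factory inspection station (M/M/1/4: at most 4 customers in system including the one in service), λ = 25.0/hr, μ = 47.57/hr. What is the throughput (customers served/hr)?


ρ = 0.5255; P_K = (1−ρ)ρ^4/(1−ρ^5) = 0.037705
λ_eff = λ(1 − P_K) = 25.0·(1 − 0.037705) = 25.0·0.962295 = 24.0574 /hr

Final: 24.0574 /hr


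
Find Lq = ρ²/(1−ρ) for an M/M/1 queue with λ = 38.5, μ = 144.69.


ρ = 38.5/144.69 = 0.2661
Lq = ρ²/(1−ρ) = 0.07080/0.7339 = 0.09647

Final: 0.09647


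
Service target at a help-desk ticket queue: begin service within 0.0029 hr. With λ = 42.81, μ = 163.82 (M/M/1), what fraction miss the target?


ρ = 42.81/163.82 = 0.2613
P(Wq > t) = ρ·e^{−(μ−λ)t} = 0.2613·e^{−0.3509}
= 0.2613·0.704034 = 0.183980

Final: 0.183980


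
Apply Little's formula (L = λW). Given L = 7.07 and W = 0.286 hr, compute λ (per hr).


λ = L/W = 7.07/0.286 = 24.7203 /hr

Final: 24.7203 /hr


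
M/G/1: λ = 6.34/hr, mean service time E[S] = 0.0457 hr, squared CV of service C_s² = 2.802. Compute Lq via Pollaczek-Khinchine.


ρ = λ·E[S] = 6.34·0.0457 = 0.2897
Lq = ρ²(1+C_s²)/(2(1−ρ)) = 0.08395·(1+2.802)/(2·0.7103)
= 0.08395·3.8020/1.4205 = 0.22469

Final: 0.22469


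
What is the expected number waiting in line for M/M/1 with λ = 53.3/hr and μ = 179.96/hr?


ρ = 53.3/179.96 = 0.2962
Lq = ρ²/(1−ρ) = 0.08772/0.7038 = 0.1246

Final: 0.1246


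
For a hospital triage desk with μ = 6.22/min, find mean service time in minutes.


Mean service time = 1/μ = 1/6.22 minute = 0.16077 minute
In minutes: 0.16077 × 1 = 0.1608 min

Final: 0.1608 min


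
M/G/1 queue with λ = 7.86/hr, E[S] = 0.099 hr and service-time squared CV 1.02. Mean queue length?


ρ = λ·E[S] = 7.86·0.099 = 0.7781
Lq = ρ²(1+C_s²)/(2(1−ρ)) = 0.6055·(1+1.02)/(2·0.2219)
= 0.6055·2.0200/0.4437 = 2.75650

Final: 2.75650


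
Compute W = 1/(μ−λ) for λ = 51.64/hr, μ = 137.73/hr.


W = 1/(μ−λ) = 1/(137.73 − 51.64) = 1/86.09 = 0.01162 hr

Final: 0.01162 hr


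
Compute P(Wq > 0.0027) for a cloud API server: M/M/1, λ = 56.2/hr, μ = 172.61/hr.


ρ = 56.2/172.61 = 0.3256
P(Wq > t) = ρ·e^{−(μ−λ)t} = 0.3256·e^{−0.3143}
= 0.3256·0.730295 = 0.237776

Final: 0.237776


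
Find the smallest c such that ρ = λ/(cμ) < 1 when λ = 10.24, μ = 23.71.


Stability requires cμ > λ ⇔ c > λ/μ.
λ/μ = 10.24/23.71 = 0.4319
Minimum integer c = ⌊0.4319⌋ + 1 = 1
Check: 1·23.71 = 23.71 > 10.24, while 0·23.71 = 0.00 ≤ 10.24

Final: 1 servers


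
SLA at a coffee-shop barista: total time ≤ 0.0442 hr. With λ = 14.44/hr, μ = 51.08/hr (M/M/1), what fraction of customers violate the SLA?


W ~ Exponential(μ−λ) for M/M/1.
μ − λ = 51.08 − 14.44 = 36.6400
P(W > t) = e^{−(μ−λ)t} = e^{−1.6195} = 0.198000

Final: 0.198000


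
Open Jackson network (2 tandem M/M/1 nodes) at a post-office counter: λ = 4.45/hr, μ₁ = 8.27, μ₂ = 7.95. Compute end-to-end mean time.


Each node sees arrival rate λ = 4.45/hr (tandem ⇒ throughput preserved).
W₁ = 1/(μ₁−λ) = 1/(8.27−4.45) = 0.26178 hr
W₂ = 1/(μ₂−λ) = 1/(7.95−4.45) = 0.28571 hr
W_total = W₁ + W₂ = 0.26178 + 0.28571 = 0.54749 hr

Final: 0.54749 hr


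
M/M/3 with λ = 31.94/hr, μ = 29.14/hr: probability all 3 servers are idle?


a = λ/μ = 31.94/29.14 = 1.0961; ρ = a/c = 0.3654
Σ_{k=0}^{2} a^k/k! (terms k=0..2) = 1.00000 + 1.09609 + 0.60070 = 2.69679
Tail: a^3/(3!(1−ρ)) = 1.31685/(6·0.6346) = 0.34583
P₀ = 1/(2.69679 + 0.34583) = 1/3.04262 = 0.328664

Final: 0.328664


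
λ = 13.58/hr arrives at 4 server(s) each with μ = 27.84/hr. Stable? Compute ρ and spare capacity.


Total capacity cμ = 4·27.84 = 111.36/hr
ρ = λ/(cμ) = 13.58/111.36 = 0.1219
Stable ⇔ ρ < 1: YES
Spare capacity = cμ − λ = 111.36 − 13.58 = 97.78/hr

Final: ρ = 0.1219; stable; margin = 97.78/hr


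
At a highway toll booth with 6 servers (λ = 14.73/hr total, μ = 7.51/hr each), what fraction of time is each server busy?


ρ = λ/(cμ) = 14.73/(6·7.51) = 14.73/45.06 = 0.3269

Final: 0.3269


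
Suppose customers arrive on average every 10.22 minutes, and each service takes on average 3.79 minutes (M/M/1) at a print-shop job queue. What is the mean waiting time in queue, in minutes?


λ = 60/10.22 = 5.8708 /hr
μ = 60/3.79 = 15.8311 /hr
ρ = λ/μ = 5.8708/15.8311 = 0.3708
Wq = ρ/(μ−λ) = 0.3708/(15.8311−5.8708) = 0.03723 hr
In minutes: 0.03723·60 = 2.234 min

Final: 2.234 min


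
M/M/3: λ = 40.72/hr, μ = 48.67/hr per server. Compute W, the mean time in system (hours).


a = 0.8367; ρ = 0.2789; P₀ = 0.430662
Lq = P₀·a^c·ρ/(c!(1−ρ)²) = 0.02254
Wq = Lq/λ = 0.02254/40.72 = 0.0005536 hr
W = Wq + 1/μ = 0.0005536 + 0.02055 = 0.02110 hr

Final: 0.02110 hr


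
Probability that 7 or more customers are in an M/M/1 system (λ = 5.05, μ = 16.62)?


ρ = 5.05/16.62 = 0.3039
P(N ≥ n) = ρ^n = 0.3039^7 = 0.0002391

Final: 0.0002391


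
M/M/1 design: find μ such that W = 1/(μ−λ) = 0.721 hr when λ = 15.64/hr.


W = 1/(μ−λ) ⇒ μ − λ = 1/W = 1/0.721 = 1.3870
μ = λ + 1/W = 15.64 + 1.3870 = 17.0270 per hr

Final: 17.0270 /hr


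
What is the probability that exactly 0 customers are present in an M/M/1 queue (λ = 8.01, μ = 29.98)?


ρ = 8.01/29.98 = 0.2672
P_n = (1−ρ)·ρ^n = (1 − 0.2672)·0.2672^0 = 0.7328·1.000000 = 0.732822

Final: 0.732822


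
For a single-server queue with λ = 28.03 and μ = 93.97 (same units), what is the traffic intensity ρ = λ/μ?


ρ = λ/μ = 28.03/93.97 = 0.2983

Final: 0.2983


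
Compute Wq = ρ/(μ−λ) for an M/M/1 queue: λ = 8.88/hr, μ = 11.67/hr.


ρ = 8.88/11.67 = 0.7609
Wq = ρ/(μ−λ) = 0.7609/(11.67 − 8.88) = 0.7609/2.79 = 0.2727 hr

Final: 0.2727 hr


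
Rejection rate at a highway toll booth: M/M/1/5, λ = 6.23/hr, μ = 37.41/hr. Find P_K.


ρ = λ/μ = 6.23/37.41 = 0.1665
P_K = (1−ρ)ρ^K/(1−ρ^(K+1)) = (0.8335·0.0001281)/(1 − 0.00002133)
= 0.0001068/0.999979 = 0.0001068

Final: 0.0001068


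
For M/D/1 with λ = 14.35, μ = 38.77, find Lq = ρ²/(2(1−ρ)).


ρ = 14.35/38.77 = 0.3701
M/D/1: Lq = ρ²/(2(1−ρ)) = 0.1370/(2·0.6299) = 0.10875

Final: 0.10875


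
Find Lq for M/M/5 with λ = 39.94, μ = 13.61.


a = λ/μ = 2.9346; ρ = a/5 = 0.5869
P₀ = 0.050167
Lq = P₀·a^c·ρ / (c!·(1−ρ)²) = 0.050167·217.64549·0.5869/(120·0.17063)
= 0.31297

Final: 0.31297


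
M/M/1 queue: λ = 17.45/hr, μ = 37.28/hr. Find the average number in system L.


ρ = λ/μ = 17.45/37.28 = 0.4681
L = ρ/(1−ρ) = 0.4681/(1 − 0.4681) = 0.4681/0.5319 = 0.8800

Final: 0.8800


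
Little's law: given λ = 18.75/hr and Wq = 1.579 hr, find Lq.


Lq = λWq = 18.75·1.579 = 29.6062

Final: 29.6062


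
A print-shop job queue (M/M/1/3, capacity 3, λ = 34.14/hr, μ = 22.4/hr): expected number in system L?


ρ = 34.14/22.4 = 1.5241
L = ρ[1 − (K+1)ρ^K + Kρ^(K+1)] / [(1−ρ)(1−ρ^(K+1))]
Numerator: 1.5241·(1 − 4·3.540352 + 3·5.395876) = 4.612283
Denominator: (-0.5241)·(-4.395876) = 2.303910
L = 4.612283/2.303910 = 2.0019

Final: 2.0019


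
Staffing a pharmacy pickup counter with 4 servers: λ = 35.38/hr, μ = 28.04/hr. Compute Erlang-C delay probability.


a = λ/μ = 1.2618; ρ = a/4 = 0.3154
P₀ = 0.281938 (from M/M/c formula)
C(c,a) = [a^c/(c!(1−ρ))]·P₀ = [2.53466/(24·0.6846)]·0.281938
= 0.15428·0.281938 = 0.043496

Final: 0.043496


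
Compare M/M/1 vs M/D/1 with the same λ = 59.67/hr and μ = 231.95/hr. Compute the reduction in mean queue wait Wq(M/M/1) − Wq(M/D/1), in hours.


ρ = 59.67/231.95 = 0.2573
Wq(M/M/1) = ρ/(μ−λ) = 0.2573/172.28 = 0.001493 hr
Wq(M/D/1) = ρ/(2(μ−λ)) = 0.0007466 hr
Savings = 0.001493 − 0.0007466 = 0.0007466 hr

Final: 0.0007466 hr


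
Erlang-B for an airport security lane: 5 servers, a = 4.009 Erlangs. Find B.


B(c,a) = (a^c/c!) / Σ_{k=0}^{c} a^k/k!
a^5/5! = 8.629766
Σ terms (k=0..5): 1.00000 + 4.00900 + 8.03604 + 10.73883 + 10.76299 + 8.62977 = 43.176627
B = 8.629766/43.176627 = 0.199871

Final: 0.199871


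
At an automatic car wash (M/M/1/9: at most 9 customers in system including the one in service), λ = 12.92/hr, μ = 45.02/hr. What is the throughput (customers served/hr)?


ρ = 0.2870; P_K = (1−ρ)ρ^9/(1−ρ^10) = 0.000009415
λ_eff = λ(1 − P_K) = 12.92·(1 − 0.000009415) = 12.92·0.999991 = 12.9199 /hr

Final: 12.9199 /hr


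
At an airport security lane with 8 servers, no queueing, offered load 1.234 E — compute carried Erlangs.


B(8,1.234) = 0.00003882 (Erlang-B)
Carried load = a(1 − B) = 1.234·(1 − 0.00003882) = 1.234·0.999961 = 1.2340 E

Final: 1.2340 Erlangs


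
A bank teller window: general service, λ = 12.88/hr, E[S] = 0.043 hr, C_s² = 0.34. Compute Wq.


ρ = λ·E[S] = 12.88·0.043 = 0.5538
E[S²] = E[S]²(1+C_s²) = 0.043²·(1+0.34) = 0.002478
Wq = λ·E[S²]/(2(1−ρ)) = 12.88·0.002478/(2·0.4462) = 0.03576 hr

Final: 0.03576 hr


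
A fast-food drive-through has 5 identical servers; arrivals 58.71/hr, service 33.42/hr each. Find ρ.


ρ = λ/(cμ) = 58.71/(5·33.42) = 58.71/167.10 = 0.3513

Final: 0.3513


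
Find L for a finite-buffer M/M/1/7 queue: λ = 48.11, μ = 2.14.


ρ = 48.11/2.14 = 22.4813
L = ρ[1 − (K+1)ρ^K + Kρ^(K+1)] / [(1−ρ)(1−ρ^(K+1))]
Numerator: 22.4813·(1 − 8·2902358695.827720 + 7·65248820960.874573) = 9746161504762.458984
Denominator: (-21.4813)·(-65248820959.874573) = 1401630046507.211914
L = 9746161504762.458984/1401630046507.211914 = 6.9534

Final: 6.9534


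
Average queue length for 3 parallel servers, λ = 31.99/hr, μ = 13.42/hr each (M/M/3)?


a = λ/μ = 2.3838; ρ = a/3 = 0.7946
P₀ = 0.058089
Lq = P₀·a^c·ρ / (c!·(1−ρ)²) = 0.058089·13.54519·0.7946/(6·0.04220)
= 2.46947

Final: 2.46947


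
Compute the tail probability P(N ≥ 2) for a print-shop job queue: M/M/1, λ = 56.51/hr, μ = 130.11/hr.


ρ = 56.51/130.11 = 0.4343
P(N ≥ n) = ρ^n = 0.4343^2 = 0.188638

Final: 0.188638


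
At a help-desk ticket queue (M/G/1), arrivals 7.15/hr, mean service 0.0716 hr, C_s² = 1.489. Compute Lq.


ρ = λ·E[S] = 7.15·0.0716 = 0.5119
Lq = ρ²(1+C_s²)/(2(1−ρ)) = 0.2621·(1+1.489)/(2·0.4881)
= 0.2621·2.4890/0.9761 = 0.66828

Final: 0.66828


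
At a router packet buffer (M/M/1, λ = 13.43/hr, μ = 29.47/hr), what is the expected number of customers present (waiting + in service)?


ρ = λ/μ = 13.43/29.47 = 0.4557
L = ρ/(1−ρ) = 0.4557/(1 − 0.4557) = 0.4557/0.5443 = 0.8373

Final: 0.8373


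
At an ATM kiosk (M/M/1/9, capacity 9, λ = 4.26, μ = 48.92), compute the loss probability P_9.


ρ = λ/μ = 4.26/48.92 = 0.08708
P_K = (1−ρ)ρ^K/(1−ρ^(K+1)) = (0.9129·2.879e-10)/(1 − 2.507e-11)
= 2.629e-10/1.000000 = 2.629e-10

Final: 2.629e-10


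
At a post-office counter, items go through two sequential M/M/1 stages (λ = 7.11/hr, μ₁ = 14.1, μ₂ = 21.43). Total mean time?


Each node sees arrival rate λ = 7.11/hr (tandem ⇒ throughput preserved).
W₁ = 1/(μ₁−λ) = 1/(14.1−7.11) = 0.14306 hr
W₂ = 1/(μ₂−λ) = 1/(21.43−7.11) = 0.06983 hr
W_total = W₁ + W₂ = 0.14306 + 0.06983 = 0.21289 hr

Final: 0.21289 hr


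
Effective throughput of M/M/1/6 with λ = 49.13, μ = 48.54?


ρ = 1.0122; P_K = (1−ρ)ρ^6/(1−ρ^7) = 0.148087
λ_eff = λ(1 − P_K) = 49.13·(1 − 0.148087) = 49.13·0.851913 = 41.8545 /hr

Final: 41.8545 /hr


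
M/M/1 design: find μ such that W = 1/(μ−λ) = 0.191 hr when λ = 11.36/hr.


W = 1/(μ−λ) ⇒ μ − λ = 1/W = 1/0.191 = 5.2356
μ = λ + 1/W = 11.36 + 5.2356 = 16.5956 per hr

Final: 16.5956 /hr


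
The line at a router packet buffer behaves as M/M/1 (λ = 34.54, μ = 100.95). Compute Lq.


ρ = 34.54/100.95 = 0.3421
Lq = ρ²/(1−ρ) = 0.1171/0.6579 = 0.1780

Final: 0.1780


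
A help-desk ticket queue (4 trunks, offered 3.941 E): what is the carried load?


B(4,3.941) = 0.304954 (Erlang-B)
Carried load = a(1 − B) = 3.941·(1 − 0.304954) = 3.941·0.695046 = 2.7392 E

Final: 2.7392 Erlangs


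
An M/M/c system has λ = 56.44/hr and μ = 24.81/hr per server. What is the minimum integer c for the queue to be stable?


Stability requires cμ > λ ⇔ c > λ/μ.
λ/μ = 56.44/24.81 = 2.2749
Minimum integer c = ⌊2.2749⌋ + 1 = 3
Check: 3·24.81 = 74.43 > 56.44, while 2·24.81 = 49.62 ≤ 56.44

Final: 3 servers


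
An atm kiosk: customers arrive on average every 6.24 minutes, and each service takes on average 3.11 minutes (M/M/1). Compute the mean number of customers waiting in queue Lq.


λ = 60/6.24 = 9.6154 /hr
μ = 60/3.11 = 19.2926 /hr
ρ = λ/μ = 9.6154/19.2926 = 0.4984
Lq = ρ²/(1−ρ) = 0.2484/0.5016 = 0.4952

Final: 0.4952


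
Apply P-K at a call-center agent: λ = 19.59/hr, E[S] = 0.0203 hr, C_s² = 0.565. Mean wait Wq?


ρ = λ·E[S] = 19.59·0.0203 = 0.3977
E[S²] = E[S]²(1+C_s²) = 0.0203²·(1+0.565) = 0.0006449
Wq = λ·E[S²]/(2(1−ρ)) = 19.59·0.0006449/(2·0.6023) = 0.01049 hr

Final: 0.01049 hr


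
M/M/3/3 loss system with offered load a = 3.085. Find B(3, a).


B(c,a) = (a^c/c!) / Σ_{k=0}^{c} a^k/k!
a^3/3! = 4.893440
Σ terms (k=0..3): 1.00000 + 3.08500 + 4.75861 + 4.89344 = 13.737052
B = 4.893440/13.737052 = 0.356222

Final: 0.356222


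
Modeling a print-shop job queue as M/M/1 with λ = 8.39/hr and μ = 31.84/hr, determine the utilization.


ρ = λ/μ = 8.39/31.84 = 0.2635

Final: 0.2635


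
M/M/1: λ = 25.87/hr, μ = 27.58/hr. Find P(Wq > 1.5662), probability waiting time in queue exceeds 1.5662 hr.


ρ = 25.87/27.58 = 0.9380
P(Wq > t) = ρ·e^{−(μ−λ)t} = 0.9380·e^{−2.6782}
= 0.9380·0.068687 = 0.064428

Final: 0.064428


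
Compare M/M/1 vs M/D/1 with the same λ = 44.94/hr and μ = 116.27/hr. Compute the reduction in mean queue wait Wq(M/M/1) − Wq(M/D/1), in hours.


ρ = 44.94/116.27 = 0.3865
Wq(M/M/1) = ρ/(μ−λ) = 0.3865/71.33 = 0.005419 hr
Wq(M/D/1) = ρ/(2(μ−λ)) = 0.002709 hr
Savings = 0.005419 − 0.002709 = 0.002709 hr

Final: 0.002709 hr


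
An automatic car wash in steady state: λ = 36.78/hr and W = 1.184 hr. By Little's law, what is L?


L = λW = 36.78·1.184 = 43.5475

Final: 43.5475


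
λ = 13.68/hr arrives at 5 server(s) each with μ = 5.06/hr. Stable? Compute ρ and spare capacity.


Total capacity cμ = 5·5.06 = 25.30/hr
ρ = λ/(cμ) = 13.68/25.30 = 0.5407
Stable ⇔ ρ < 1: YES
Spare capacity = cμ − λ = 25.30 − 13.68 = 11.62/hr

Final: ρ = 0.5407; stable; margin = 11.62/hr


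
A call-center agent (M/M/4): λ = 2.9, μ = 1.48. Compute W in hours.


a = 1.9595; ρ = 0.4899; P₀ = 0.136293
Lq = P₀·a^c·ρ/(c!(1−ρ)²) = 0.15758
Wq = Lq/λ = 0.15758/2.9 = 0.05434 hr
W = Wq + 1/μ = 0.05434 + 0.67568 = 0.73002 hr

Final: 0.73002 hr


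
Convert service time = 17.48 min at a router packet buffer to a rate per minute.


μ = 1/(service time) in consistent units.
1 minute = 1 min, so μ = 1/17.48 = 0.05721 per minute

Final: 0.05721 /min


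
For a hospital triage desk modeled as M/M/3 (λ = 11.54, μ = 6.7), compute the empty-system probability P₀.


a = λ/μ = 11.54/6.7 = 1.7224; ρ = a/c = 0.5741
Σ_{k=0}^{2} a^k/k! (terms k=0..2) = 1.00000 + 1.72239 + 1.48331 = 4.20570
Tail: a^3/(3!(1−ρ)) = 5.10967/(6·0.4259) = 1.99970
P₀ = 1/(4.20570 + 1.99970) = 1/6.20539 = 0.161150

Final: 0.161150


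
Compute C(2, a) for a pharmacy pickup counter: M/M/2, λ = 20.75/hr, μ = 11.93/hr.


a = λ/μ = 1.7393; ρ = a/2 = 0.8697
P₀ = 0.069715 (from M/M/c formula)
C(c,a) = [a^c/(c!(1−ρ))]·P₀ = [3.02521/(2·0.1303)]·0.069715
= 11.60474·0.069715 = 0.809028

Final: 0.809028


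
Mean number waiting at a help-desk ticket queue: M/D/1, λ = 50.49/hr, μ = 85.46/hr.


ρ = 50.49/85.46 = 0.5908
M/D/1: Lq = ρ²/(2(1−ρ)) = 0.3490/(2·0.4092) = 0.42650

Final: 0.42650


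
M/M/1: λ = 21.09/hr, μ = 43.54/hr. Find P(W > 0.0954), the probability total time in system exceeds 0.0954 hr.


W ~ Exponential(μ−λ) for M/M/1.
μ − λ = 43.54 − 21.09 = 22.4500
P(W > t) = e^{−(μ−λ)t} = e^{−2.1417} = 0.117451

Final: 0.117451


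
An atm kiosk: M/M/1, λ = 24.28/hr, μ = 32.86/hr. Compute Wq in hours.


ρ = 24.28/32.86 = 0.7389
Wq = ρ/(μ−λ) = 0.7389/(32.86 − 24.28) = 0.7389/8.58 = 0.08612 hr

Final: 0.08612 hr


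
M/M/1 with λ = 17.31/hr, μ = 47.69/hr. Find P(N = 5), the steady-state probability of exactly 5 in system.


ρ = 17.31/47.69 = 0.3630
P_n = (1−ρ)·ρ^n = (1 − 0.3630)·0.3630^5 = 0.6370·0.006300 = 0.004013

Final: 0.004013


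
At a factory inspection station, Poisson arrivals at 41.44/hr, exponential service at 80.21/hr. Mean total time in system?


W = 1/(μ−λ) = 1/(80.21 − 41.44) = 1/38.77 = 0.02579 hr

Final: 0.02579 hr


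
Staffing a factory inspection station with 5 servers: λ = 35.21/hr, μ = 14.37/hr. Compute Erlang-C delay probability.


a = λ/μ = 2.4502; ρ = a/5 = 0.4900
P₀ = 0.084396 (from M/M/c formula)
C(c,a) = [a^c/(c!(1−ρ))]·P₀ = [88.31740/(120·0.5100)]·0.084396
= 1.44323·0.084396 = 0.121803

Final: 0.121803


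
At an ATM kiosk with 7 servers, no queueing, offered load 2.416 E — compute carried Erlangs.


B(7,2.416) = 0.008541 (Erlang-B)
Carried load = a(1 − B) = 2.416·(1 − 0.008541) = 2.416·0.991459 = 2.3954 E

Final: 2.3954 Erlangs


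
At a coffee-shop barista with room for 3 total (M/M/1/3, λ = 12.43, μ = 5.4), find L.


ρ = 12.43/5.4 = 2.3019
L = ρ[1 − (K+1)ρ^K + Kρ^(K+1)] / [(1−ρ)(1−ρ^(K+1))]
Numerator: 2.3019·(1 − 4·12.196413 + 3·28.074335) = 83.873391
Denominator: (-1.3019)·(-27.074335) = 35.246773
L = 83.873391/35.246773 = 2.3796

Final: 2.3796
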